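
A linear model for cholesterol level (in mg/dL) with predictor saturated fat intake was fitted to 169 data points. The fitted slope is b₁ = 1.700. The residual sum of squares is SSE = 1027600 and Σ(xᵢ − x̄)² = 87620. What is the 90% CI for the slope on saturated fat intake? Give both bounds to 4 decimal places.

MSE = SSE/(n − 2) = 1027600/167 = 6153.29.
SE(b₁) = √(MSE/Sₓₓ) = √(6153.29/87620) = 0.265004.
df = n − 2 = 167.
t* = t_{0.05, 167} = 1.654029.
Margin = t* × SE = 1.654029 × 0.265004 = 0.438324.
CI: 1.700 ± 0.438324 → (1.2617, 2.1383).
With 90% confidence, each one-unit increase in saturated fat intake is associated with a change of between 1.2617 and 2.1383 mg/dL in cholesterol level.

(1.2617, 2.1383)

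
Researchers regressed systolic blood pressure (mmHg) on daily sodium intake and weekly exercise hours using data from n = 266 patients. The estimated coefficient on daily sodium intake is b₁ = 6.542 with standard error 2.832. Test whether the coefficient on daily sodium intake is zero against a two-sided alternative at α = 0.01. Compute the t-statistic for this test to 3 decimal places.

H₀: β₁ = 0 vs H₁: β₁ ≠ 0.
t = (b₁ − β₁⁰)/SE = 6.542 / 2.832 = 2.310.
df = n − k − 1 = 266 − 2 − 1 = 263.
Two-sided p ≈ 0.0217, which is ≥ 0.01, so fail to reject H₀.
The data do not give significant evidence of an association between daily sodium intake and systolic blood pressure, after adjusting for the other predictors.

t = 2.310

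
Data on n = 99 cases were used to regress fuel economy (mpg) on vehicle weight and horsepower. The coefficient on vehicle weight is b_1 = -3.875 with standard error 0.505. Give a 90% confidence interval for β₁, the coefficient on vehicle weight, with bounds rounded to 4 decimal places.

df = n − k − 1 = 99 − 2 − 1 = 96.
t* = t_{0.05, 96} = 1.660881.
Margin = t* × SE = 1.660881 × 0.505 = 0.838745.
CI: -3.875 ± 0.838745 → (-4.7137, -3.0363).
With 90% confidence, each one-unit increase in vehicle weight is associated with a change of between -4.7137 and -3.0363 mpg in fuel economy, holding the other predictors fixed.

(-4.7137, -3.0363)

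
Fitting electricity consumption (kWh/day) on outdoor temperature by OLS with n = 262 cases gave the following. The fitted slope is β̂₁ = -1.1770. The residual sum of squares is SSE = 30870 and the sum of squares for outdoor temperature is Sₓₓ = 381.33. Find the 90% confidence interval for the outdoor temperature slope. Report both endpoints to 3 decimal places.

MSE = SSE/(n − 2) = 30870/260 = 118.731.
SE(β̂₁) = √(MSE/Sₓₓ) = √(118.731/381.33) = 0.557996.
df = n − 2 = 260.
t* = t_{0.05, 260} = 1.650735.
Margin = t* × SE = 1.650735 × 0.557996 = 0.92110.
CI: -1.1770 ± 0.92110 → (-2.098, -0.256).
With 90% confidence, each one-unit increase in outdoor temperature is associated with a change of between -2.098 and -0.256 kWh/day in electricity consumption.

(-2.098, -0.256)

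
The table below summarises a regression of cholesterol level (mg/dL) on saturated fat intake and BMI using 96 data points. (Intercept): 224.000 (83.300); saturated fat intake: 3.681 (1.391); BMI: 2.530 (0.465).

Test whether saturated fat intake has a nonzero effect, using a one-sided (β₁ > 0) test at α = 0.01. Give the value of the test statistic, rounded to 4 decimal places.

t = 2.6463

Read off: b = 3.681, SE = 1.391 for saturated fat intake.
H₀: β₁ = 0 vs H₁: β₁ > 0.
t = 3.681 / 1.391 = 2.6463.
df = n − k − 1 = 96 − 2 − 1 = 93.
One-sided p ≈ 0.0048, which is < 0.01, so reject H₀.
There is evidence that the true slope on saturated fat intake is positive, holding the other predictors fixed.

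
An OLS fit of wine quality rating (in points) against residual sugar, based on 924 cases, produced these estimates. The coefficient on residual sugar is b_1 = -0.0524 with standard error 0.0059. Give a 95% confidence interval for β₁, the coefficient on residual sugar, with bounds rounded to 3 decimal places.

(-0.064, -0.041)

df = n − 2 = 924 − 2 = 922.
t* = t_{0.025, 922} = 1.96254.
Margin = t* × SE = 1.96254 × 0.0059 = 0.01158.
CI: -0.0524 ± 0.01158 → (-0.064, -0.041).
With 95% confidence, each one-unit increase in residual sugar is associated with a change of between -0.064 and -0.041 points in wine quality rating.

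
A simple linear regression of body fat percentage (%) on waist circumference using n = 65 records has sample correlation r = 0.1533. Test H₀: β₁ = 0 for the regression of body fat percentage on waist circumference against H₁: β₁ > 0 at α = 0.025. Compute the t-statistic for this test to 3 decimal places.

t = 1.231

t = r·√(n − 2)/√(1 − r²) = 0.1533·√63/√0.976499 = 1.231.
df = n − 2 = 63.
One-sided p ≈ 0.1114, which is ≥ 0.025, so fail to reject H₀.
The data do not give significant evidence of a linear association between waist circumference and body fat percentage.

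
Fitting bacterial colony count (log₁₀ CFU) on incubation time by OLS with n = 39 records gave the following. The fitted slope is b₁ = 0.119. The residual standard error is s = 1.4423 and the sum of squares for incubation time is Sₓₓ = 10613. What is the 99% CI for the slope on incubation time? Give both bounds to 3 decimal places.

SE(b₁) = s/√Sₓₓ = 1.4423/√10613 = 0.0140003.
df = n − 2 = 37.
t* = t_{0.005, 37} = 2.715409.
Margin = t* × SE = 2.715409 × 0.0140003 = 0.03802.
CI: 0.119 ± 0.03802 → (0.081, 0.157).
With 99% confidence, each one-unit increase in incubation time is associated with a change of between 0.081 and 0.157 log₁₀ CFU in bacterial colony count.

(0.081, 0.157)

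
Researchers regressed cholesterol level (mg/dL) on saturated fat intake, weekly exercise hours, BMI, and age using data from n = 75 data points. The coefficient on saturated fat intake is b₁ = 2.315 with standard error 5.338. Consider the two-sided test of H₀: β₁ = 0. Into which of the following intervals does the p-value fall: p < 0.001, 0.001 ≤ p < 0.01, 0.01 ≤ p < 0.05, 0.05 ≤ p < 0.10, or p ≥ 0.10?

p ≥ 0.10

t = 2.315 / 5.338 = 0.434.
df = n − k − 1 = 75 − 4 − 1 = 70.
Two-sided p = 2·P(T_{70} > |t|) ≈ 0.6659.
So p ≥ 0.10.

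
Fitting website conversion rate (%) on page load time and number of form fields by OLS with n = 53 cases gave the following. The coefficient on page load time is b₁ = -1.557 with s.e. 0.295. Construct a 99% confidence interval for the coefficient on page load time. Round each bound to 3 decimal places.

df = n − k − 1 = 53 − 2 − 1 = 50.
t* = t_{0.005, 50} = 2.677793.
Margin = t* × SE = 2.677793 × 0.295 = 0.78995.
CI: -1.557 ± 0.78995 → (-2.347, -0.767).
With 99% confidence, each one-unit increase in page load time is associated with a change of between -2.347 and -0.767 % in website conversion rate, holding the other predictors fixed.

(-2.347, -0.767)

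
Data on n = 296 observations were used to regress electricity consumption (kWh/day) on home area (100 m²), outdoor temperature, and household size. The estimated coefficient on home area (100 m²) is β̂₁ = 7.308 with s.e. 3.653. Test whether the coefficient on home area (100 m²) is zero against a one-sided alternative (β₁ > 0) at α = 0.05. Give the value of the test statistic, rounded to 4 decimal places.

t = 2.0005

H₀: β₁ = 0 vs H₁: β₁ > 0.
t = (β̂₁ − β₁⁰)/SE = 7.308 / 3.653 = 2.0005.
df = n − k − 1 = 296 − 3 − 1 = 292.
One-sided p ≈ 0.0232, which is < 0.05, so reject H₀.
There is evidence that the true slope on home area (100 m²) is positive, holding the other predictors fixed.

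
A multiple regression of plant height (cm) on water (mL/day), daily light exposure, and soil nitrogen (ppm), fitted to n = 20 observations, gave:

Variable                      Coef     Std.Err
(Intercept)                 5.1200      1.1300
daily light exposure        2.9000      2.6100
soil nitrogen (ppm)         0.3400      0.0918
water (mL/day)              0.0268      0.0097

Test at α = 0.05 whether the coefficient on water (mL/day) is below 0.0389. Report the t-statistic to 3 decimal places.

t = -1.247

Read off: b = 0.0268, SE = 0.0097 for water (mL/day).
H₀: β₁ = 0.0389 vs H₁: β₁ < 0.0389.
t = (0.0268 − 0.0389) / 0.0097 = -1.247.
df = n − k − 1 = 20 − 3 − 1 = 16.
One-sided p ≈ 0.1151, which is ≥ 0.05, so fail to reject H₀.
The data do not give significant evidence that the true slope on water (mL/day) is below 0.0389 cm per unit, holding the other predictors fixed.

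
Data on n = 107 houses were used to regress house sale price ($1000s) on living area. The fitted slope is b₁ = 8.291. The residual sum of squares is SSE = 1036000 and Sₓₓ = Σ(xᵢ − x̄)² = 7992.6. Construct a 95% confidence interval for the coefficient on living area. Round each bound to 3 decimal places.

(6.088, 10.494)

MSE = SSE/(n − 2) = 1036000/105 = 9866.67.
SE(b₁) = √(MSE/Sₓₓ) = √(9866.67/7992.6) = 1.11107.
df = n − 2 = 105.
t* = t_{0.025, 105} = 1.982815.
Margin = t* × SE = 1.982815 × 1.11107 = 2.20305.
CI: 8.291 ± 2.20305 → (6.088, 10.494).
With 95% confidence, each one-unit increase in living area is associated with a change of between 6.088 and 10.494 $1000s in house sale price.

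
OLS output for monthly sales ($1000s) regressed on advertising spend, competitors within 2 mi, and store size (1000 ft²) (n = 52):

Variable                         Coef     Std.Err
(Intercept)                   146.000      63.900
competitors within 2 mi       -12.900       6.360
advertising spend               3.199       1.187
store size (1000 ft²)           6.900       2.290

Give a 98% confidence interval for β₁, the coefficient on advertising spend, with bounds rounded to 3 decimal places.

(0.342, 6.056)

Read off: b = 3.199, SE = 1.187 for advertising spend.
df = n − k − 1 = 52 − 3 − 1 = 48.
t* = t_{0.01, 48} = 2.406581.
Margin = t* × SE = 2.406581 × 1.187 = 2.85661.
CI: 3.199 ± 2.85661 → (0.342, 6.056).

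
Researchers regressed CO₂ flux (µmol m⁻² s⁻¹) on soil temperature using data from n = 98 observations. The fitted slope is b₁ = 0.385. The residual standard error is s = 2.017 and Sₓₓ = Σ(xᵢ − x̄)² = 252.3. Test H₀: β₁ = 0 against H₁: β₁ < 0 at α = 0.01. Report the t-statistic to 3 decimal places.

t = 3.032

SE(b₁) = s/√Sₓₓ = 2.017/√252.3 = 0.126983.
t = 0.385 / 0.126983 = 3.032.
df = n − 2 = 96.
One-sided p ≈ 0.9984, which is ≥ 0.01, so fail to reject H₀.
The data do not give significant evidence that the true slope on soil temperature is negative.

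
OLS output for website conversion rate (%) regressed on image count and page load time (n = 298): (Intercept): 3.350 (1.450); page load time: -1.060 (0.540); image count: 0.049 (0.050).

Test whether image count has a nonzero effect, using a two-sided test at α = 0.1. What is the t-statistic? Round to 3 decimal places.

Read off: b = 0.049, SE = 0.050 for image count.
H₀: β₁ = 0 vs H₁: β₁ ≠ 0.
t = 0.049 / 0.050 = 0.980.
df = n − k − 1 = 298 − 2 − 1 = 295.
Two-sided p ≈ 0.3279, which is ≥ 0.1, so fail to reject H₀.
The data do not give significant evidence of an association between image count and website conversion rate, after adjusting for the other predictors.

t = 0.980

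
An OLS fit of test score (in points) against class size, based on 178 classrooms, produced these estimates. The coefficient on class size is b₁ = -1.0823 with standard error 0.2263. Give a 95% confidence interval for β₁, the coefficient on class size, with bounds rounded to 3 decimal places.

df = n − 2 = 178 − 2 = 176.
t* = t_{0.025, 176} = 1.973534.
Margin = t* × SE = 1.973534 × 0.2263 = 0.44661.
CI: -1.0823 ± 0.44661 → (-1.529, -0.636).
With 95% confidence, each one-unit increase in class size is associated with a change of between -1.529 and -0.636 points in test score.

(-1.529, -0.636)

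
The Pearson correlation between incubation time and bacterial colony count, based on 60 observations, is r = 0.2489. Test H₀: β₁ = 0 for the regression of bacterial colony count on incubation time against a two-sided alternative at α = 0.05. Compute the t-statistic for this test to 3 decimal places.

t = 1.957

t = r·√(n − 2)/√(1 − r²) = 0.2489·√58/√0.938049 = 1.957.
df = n − 2 = 58.
Two-sided p ≈ 0.0551, which is ≥ 0.05, so fail to reject H₀.
The data do not give significant evidence of a linear association between incubation time and bacterial colony count.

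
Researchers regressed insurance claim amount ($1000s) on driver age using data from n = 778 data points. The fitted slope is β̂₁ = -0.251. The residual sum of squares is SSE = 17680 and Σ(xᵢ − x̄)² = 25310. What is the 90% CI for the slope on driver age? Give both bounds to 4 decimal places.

MSE = SSE/(n − 2) = 17680/776 = 22.7835.
SE(β̂₁) = √(MSE/Sₓₓ) = √(22.7835/25310) = 0.030003.
df = n − 2 = 776.
t* = t_{0.05, 776} = 1.64682.
Margin = t* × SE = 1.64682 × 0.030003 = 0.049409.
CI: -0.251 ± 0.049409 → (-0.3004, -0.2016).
With 90% confidence, each one-unit increase in driver age is associated with a change of between -0.3004 and -0.2016 $1000s in insurance claim amount.

(-0.3004, -0.2016)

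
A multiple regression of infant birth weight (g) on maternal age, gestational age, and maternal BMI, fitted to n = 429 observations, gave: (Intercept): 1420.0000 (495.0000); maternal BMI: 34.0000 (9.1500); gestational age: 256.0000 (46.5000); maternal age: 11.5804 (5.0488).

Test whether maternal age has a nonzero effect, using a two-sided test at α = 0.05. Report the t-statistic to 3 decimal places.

t = 2.294

Read off: b = 11.5804, SE = 5.0488 for maternal age.
H₀: β₁ = 0 vs H₁: β₁ ≠ 0.
t = 11.5804 / 5.0488 = 2.294.
df = n − k − 1 = 429 − 3 − 1 = 425.
Two-sided p ≈ 0.0223, which is < 0.05, so reject H₀.
There is evidence that maternal age is associated with infant birth weight, holding the other predictors fixed.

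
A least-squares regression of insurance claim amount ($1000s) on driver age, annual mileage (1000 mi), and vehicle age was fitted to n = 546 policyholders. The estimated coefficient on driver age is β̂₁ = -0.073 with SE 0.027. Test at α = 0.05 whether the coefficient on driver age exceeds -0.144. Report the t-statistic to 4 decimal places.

t = 2.6296

H₀: β₁ = -0.144 vs H₁: β₁ > -0.144.
t = (β̂₁ − β₁⁰)/SE = (-0.073 − (-0.144)) / 0.027 = 2.6296.
df = n − k − 1 = 546 − 3 − 1 = 542.
One-sided p ≈ 0.0044, which is < 0.05, so reject H₀.
There is evidence that the true slope on driver age exceeds -0.144 $1000s per unit, holding the other predictors fixed.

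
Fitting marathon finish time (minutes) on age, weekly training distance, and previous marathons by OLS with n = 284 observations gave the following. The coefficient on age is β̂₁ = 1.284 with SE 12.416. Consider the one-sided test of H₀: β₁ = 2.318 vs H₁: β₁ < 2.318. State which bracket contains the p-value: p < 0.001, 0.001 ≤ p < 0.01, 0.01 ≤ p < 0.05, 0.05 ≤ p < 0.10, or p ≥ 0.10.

t = (1.284 − 2.318) / 12.416 = -0.083.
df = n − k − 1 = 284 − 3 − 1 = 280.
One-sided p = P(T_{280} < t) ≈ 0.4668.
So p ≥ 0.10.

p ≥ 0.10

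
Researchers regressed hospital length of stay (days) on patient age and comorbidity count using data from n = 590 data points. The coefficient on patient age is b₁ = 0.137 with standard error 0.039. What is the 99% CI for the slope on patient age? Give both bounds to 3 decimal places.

df = n − k − 1 = 590 − 2 − 1 = 587.
t* = t_{0.005, 587} = 2.584231.
Margin = t* × SE = 2.584231 × 0.039 = 0.10078.
CI: 0.137 ± 0.10078 → (0.036, 0.238).
With 99% confidence, each one-unit increase in patient age is associated with a change of between 0.036 and 0.238 days in hospital length of stay, holding the other predictors fixed.

(0.036, 0.238)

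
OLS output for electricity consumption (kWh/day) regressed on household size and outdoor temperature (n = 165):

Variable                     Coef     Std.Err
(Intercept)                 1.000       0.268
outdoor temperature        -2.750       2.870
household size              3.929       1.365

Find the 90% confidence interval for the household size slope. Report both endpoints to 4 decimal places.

Read off: b = 3.929, SE = 1.365 for household size.
df = n − k − 1 = 165 − 2 − 1 = 162.
t* = t_{0.05, 162} = 1.654314.
Margin = t* × SE = 1.654314 × 1.365 = 2.258139.
CI: 3.929 ± 2.258139 → (1.6709, 6.1871).

(1.6709, 6.1871)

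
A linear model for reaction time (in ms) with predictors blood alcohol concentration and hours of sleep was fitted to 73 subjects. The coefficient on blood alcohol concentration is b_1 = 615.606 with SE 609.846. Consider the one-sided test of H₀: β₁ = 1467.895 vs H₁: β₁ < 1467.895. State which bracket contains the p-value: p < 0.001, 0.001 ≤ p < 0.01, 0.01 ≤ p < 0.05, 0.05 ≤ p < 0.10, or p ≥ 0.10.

0.05 ≤ p < 0.10

t = (615.606 − 1467.895) / 609.846 = -1.398.
df = n − k − 1 = 73 − 2 − 1 = 70.
One-sided p = P(T_{70} < t) ≈ 0.0833.
So 0.05 ≤ p < 0.10.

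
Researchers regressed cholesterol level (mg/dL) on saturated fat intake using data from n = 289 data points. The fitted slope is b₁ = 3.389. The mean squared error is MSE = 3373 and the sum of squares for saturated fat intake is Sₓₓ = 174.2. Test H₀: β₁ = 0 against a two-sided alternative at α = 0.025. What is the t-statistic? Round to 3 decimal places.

SE(b₁) = √(MSE/Sₓₓ) = √(3373/174.2) = 4.40032.
t = 3.389 / 4.40032 = 0.770.
df = n − 2 = 287.
Two-sided p ≈ 0.4418, which is ≥ 0.025, so fail to reject H₀.
The data do not give significant evidence of an association between saturated fat intake and cholesterol level.

t = 0.770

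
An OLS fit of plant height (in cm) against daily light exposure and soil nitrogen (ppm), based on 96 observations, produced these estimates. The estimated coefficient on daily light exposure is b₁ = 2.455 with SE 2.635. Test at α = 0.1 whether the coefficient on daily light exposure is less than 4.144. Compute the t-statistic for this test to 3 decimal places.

H₀: β₁ = 4.144 vs H₁: β₁ < 4.144.
t = (b₁ − β₁⁰)/SE = (2.455 − 4.144) / 2.635 = -0.641.
df = n − k − 1 = 96 − 2 − 1 = 93.
One-sided p ≈ 0.2616, which is ≥ 0.1, so fail to reject H₀.
The data do not give significant evidence that the true slope on daily light exposure is below 4.144 cm per unit, holding the other predictors fixed.

t = -0.641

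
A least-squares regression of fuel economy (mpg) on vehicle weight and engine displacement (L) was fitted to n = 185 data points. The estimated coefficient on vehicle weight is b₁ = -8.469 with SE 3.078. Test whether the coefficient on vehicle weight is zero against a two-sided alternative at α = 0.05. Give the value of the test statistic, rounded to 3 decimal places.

t = -2.751

H₀: β₁ = 0 vs H₁: β₁ ≠ 0.
t = (b₁ − β₁⁰)/SE = -8.469 / 3.078 = -2.751.
df = n − k − 1 = 185 − 2 − 1 = 182.
Two-sided p ≈ 0.0065, which is < 0.05, so reject H₀.
There is evidence that vehicle weight is associated with fuel economy, holding the other predictors fixed.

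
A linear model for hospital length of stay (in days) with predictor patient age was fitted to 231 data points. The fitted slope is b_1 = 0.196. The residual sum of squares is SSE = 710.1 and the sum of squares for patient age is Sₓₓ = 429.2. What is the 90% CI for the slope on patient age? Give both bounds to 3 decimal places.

MSE = SSE/(n − 2) = 710.1/229 = 3.10087.
SE(b_1) = √(MSE/Sₓₓ) = √(3.10087/429.2) = 0.0849987.
df = n − 2 = 229.
t* = t_{0.05, 229} = 1.651535.
Margin = t* × SE = 1.651535 × 0.0849987 = 0.14038.
CI: 0.196 ± 0.14038 → (0.056, 0.336).
With 90% confidence, each one-unit increase in patient age is associated with a change of between 0.056 and 0.336 days in hospital length of stay.

(0.056, 0.336)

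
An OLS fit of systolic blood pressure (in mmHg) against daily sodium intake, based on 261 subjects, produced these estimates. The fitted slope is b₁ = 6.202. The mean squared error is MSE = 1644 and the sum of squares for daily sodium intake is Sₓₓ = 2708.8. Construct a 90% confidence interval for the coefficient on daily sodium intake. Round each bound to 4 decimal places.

SE(b₁) = √(MSE/Sₓₓ) = √(1644/2708.8) = 0.779045.
df = n − 2 = 259.
t* = t_{0.05, 259} = 1.650758.
Margin = t* × SE = 1.650758 × 0.779045 = 1.286015.
CI: 6.202 ± 1.286015 → (4.9160, 7.4880).
With 90% confidence, each one-unit increase in daily sodium intake is associated with a change of between 4.9160 and 7.4880 mmHg in systolic blood pressure.

(4.9160, 7.4880)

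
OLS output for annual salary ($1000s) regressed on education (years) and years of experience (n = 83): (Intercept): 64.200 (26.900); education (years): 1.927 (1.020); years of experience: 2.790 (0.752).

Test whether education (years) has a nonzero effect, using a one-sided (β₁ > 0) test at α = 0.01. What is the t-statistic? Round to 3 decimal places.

t = 1.889

Read off: b = 1.927, SE = 1.020 for education (years).
H₀: β₁ = 0 vs H₁: β₁ > 0.
t = 1.927 / 1.020 = 1.889.
df = n − k − 1 = 83 − 2 − 1 = 80.
One-sided p ≈ 0.0312, which is ≥ 0.01, so fail to reject H₀.
The data do not give significant evidence that the true slope on education (years) is positive, holding the other predictors fixed.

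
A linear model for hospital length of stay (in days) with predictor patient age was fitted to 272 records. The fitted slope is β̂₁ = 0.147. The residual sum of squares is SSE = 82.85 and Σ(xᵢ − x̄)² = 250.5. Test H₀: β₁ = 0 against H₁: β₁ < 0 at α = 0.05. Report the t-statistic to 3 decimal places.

MSE = SSE/(n − 2) = 82.85/270 = 0.306852.
SE(β̂₁) = √(MSE/Sₓₓ) = √(0.306852/250.5) = 0.0349994.
t = 0.147 / 0.0349994 = 4.200.
df = n − 2 = 270.
One-sided p ≈ 1.0000, which is ≥ 0.05, so fail to reject H₀.
The data do not give significant evidence that the true slope on patient age is negative.

t = 4.200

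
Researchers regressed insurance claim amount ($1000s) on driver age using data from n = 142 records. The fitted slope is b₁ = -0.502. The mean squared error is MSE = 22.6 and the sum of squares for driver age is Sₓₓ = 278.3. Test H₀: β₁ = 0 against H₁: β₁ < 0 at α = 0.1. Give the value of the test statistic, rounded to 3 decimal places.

SE(b₁) = √(MSE/Sₓₓ) = √(22.6/278.3) = 0.284969.
t = -0.502 / 0.284969 = -1.762.
df = n − 2 = 140.
One-sided p ≈ 0.0402, which is < 0.1, so reject H₀.
There is evidence that the true slope on driver age is negative.

t = -1.762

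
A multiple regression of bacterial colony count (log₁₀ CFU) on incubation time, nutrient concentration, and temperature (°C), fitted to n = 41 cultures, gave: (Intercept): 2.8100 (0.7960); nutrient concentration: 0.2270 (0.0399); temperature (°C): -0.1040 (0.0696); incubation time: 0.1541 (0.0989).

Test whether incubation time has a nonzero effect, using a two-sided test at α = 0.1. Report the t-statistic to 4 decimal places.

t = 1.5581

Read off: b = 0.1541, SE = 0.0989 for incubation time.
H₀: β₁ = 0 vs H₁: β₁ ≠ 0.
t = 0.1541 / 0.0989 = 1.5581.
df = n − k − 1 = 41 − 3 − 1 = 37.
Two-sided p ≈ 0.1277, which is ≥ 0.1, so fail to reject H₀.
The data do not give significant evidence of an association between incubation time and bacterial colony count, after adjusting for the other predictors.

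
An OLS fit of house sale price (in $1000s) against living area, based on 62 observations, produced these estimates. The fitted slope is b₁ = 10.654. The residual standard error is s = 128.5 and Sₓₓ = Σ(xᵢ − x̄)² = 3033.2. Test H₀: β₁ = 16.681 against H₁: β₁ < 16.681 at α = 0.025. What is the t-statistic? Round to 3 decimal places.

t = -2.583

SE(b₁) = s/√Sₓₓ = 128.5/√3033.2 = 2.3332.
t = (10.654 − 16.681) / 2.3332 = -2.583.
df = n − 2 = 60.
One-sided p ≈ 0.0061, which is < 0.025, so reject H₀.
There is evidence that the true slope on living area is below 16.681 $1000s per unit.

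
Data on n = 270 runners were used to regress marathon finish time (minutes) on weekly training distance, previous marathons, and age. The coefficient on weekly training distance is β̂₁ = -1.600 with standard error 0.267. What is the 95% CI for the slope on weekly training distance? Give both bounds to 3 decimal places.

(-2.126, -1.074)

df = n − k − 1 = 270 − 3 − 1 = 266.
t* = t_{0.025, 266} = 1.968922.
Margin = t* × SE = 1.968922 × 0.267 = 0.52570.
CI: -1.600 ± 0.52570 → (-2.126, -1.074).
With 95% confidence, each one-unit increase in weekly training distance is associated with a change of between -2.126 and -1.074 minutes in marathon finish time, holding the other predictors fixed.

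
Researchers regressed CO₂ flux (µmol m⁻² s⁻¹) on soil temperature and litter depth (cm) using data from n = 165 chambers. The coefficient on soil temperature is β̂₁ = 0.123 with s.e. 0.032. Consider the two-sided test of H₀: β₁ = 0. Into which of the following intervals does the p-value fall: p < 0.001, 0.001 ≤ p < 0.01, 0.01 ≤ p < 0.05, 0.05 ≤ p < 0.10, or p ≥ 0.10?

p < 0.001

t = 0.123 / 0.032 = 3.844.
df = n − k − 1 = 165 − 2 − 1 = 162.
Two-sided p = 2·P(T_{162} > |t|) ≈ 0.0002.
So p < 0.001.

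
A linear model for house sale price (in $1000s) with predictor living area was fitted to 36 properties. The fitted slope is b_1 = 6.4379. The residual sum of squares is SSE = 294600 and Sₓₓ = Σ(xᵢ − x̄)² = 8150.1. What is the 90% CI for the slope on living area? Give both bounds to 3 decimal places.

MSE = SSE/(n − 2) = 294600/34 = 8664.71.
SE(b_1) = √(MSE/Sₓₓ) = √(8664.71/8150.1) = 1.03109.
df = n − 2 = 34.
t* = t_{0.05, 34} = 1.690924.
Margin = t* × SE = 1.690924 × 1.03109 = 1.74349.
CI: 6.4379 ± 1.74349 → (4.694, 8.181).
With 90% confidence, each one-unit increase in living area is associated with a change of between 4.694 and 8.181 $1000s in house sale price.

(4.694, 8.181)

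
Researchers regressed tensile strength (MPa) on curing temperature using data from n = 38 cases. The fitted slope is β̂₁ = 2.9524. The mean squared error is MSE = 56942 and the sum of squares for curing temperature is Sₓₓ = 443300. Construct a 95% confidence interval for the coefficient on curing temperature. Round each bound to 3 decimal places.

SE(β̂₁) = √(MSE/Sₓₓ) = √(56942/443300) = 0.3584.
df = n − 2 = 36.
t* = t_{0.025, 36} = 2.028094.
Margin = t* × SE = 2.028094 × 0.3584 = 0.72687.
CI: 2.9524 ± 0.72687 → (2.226, 3.679).
With 95% confidence, each one-unit increase in curing temperature is associated with a change of between 2.226 and 3.679 MPa in tensile strength.

(2.226, 3.679)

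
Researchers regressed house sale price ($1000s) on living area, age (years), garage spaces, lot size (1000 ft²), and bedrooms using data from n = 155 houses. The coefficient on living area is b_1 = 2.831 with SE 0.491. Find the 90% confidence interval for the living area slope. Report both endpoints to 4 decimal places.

(2.0183, 3.6437)

df = n − k − 1 = 155 − 5 − 1 = 149.
t* = t_{0.05, 149} = 1.655145.
Margin = t* × SE = 1.655145 × 0.491 = 0.812676.
CI: 2.831 ± 0.812676 → (2.0183, 3.6437).
With 90% confidence, each one-unit increase in living area is associated with a change of between 2.0183 and 3.6437 $1000s in house sale price, holding the other predictors fixed.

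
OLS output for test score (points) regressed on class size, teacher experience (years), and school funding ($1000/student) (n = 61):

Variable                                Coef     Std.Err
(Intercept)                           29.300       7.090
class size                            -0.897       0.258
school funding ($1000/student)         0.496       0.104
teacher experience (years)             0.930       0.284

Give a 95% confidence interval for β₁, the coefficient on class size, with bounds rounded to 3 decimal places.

Read off: b = -0.897, SE = 0.258 for class size.
df = n − k − 1 = 61 − 3 − 1 = 57.
t* = t_{0.025, 57} = 2.002465.
Margin = t* × SE = 2.002465 × 0.258 = 0.51664.
CI: -0.897 ± 0.51664 → (-1.414, -0.380).

(-1.414, -0.380)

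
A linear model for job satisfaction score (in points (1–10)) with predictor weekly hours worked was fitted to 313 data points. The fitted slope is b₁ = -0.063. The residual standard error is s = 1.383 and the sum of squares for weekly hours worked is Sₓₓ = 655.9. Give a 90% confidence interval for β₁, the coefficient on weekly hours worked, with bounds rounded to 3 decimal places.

SE(b₁) = s/√Sₓₓ = 1.383/√655.9 = 0.0540012.
df = n − 2 = 311.
t* = t_{0.05, 311} = 1.649768.
Margin = t* × SE = 1.649768 × 0.0540012 = 0.08909.
CI: -0.063 ± 0.08909 → (-0.152, 0.026).
With 90% confidence, each one-unit increase in weekly hours worked is associated with a change of between -0.152 and 0.026 points (1–10) in job satisfaction score.

(-0.152, 0.026)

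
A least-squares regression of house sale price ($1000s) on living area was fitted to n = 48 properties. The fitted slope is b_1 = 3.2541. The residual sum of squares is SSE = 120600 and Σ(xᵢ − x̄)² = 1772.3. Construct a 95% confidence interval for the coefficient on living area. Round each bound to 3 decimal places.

(0.806, 5.702)

MSE = SSE/(n − 2) = 120600/46 = 2621.74.
SE(b_1) = √(MSE/Sₓₓ) = √(2621.74/1772.3) = 1.21626.
df = n − 2 = 46.
t* = t_{0.025, 46} = 2.012896.
Margin = t* × SE = 2.012896 × 1.21626 = 2.44820.
CI: 3.2541 ± 2.44820 → (0.806, 5.702).
With 95% confidence, each one-unit increase in living area is associated with a change of between 0.806 and 5.702 $1000s in house sale price.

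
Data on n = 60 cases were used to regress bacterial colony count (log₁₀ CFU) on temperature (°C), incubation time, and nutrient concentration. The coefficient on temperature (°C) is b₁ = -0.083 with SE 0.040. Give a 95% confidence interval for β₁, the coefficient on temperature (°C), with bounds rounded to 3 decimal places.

(-0.163, -0.003)

df = n − k − 1 = 60 − 3 − 1 = 56.
t* = t_{0.025, 56} = 2.003241.
Margin = t* × SE = 2.003241 × 0.040 = 0.08013.
CI: -0.083 ± 0.08013 → (-0.163, -0.003).
With 95% confidence, each one-unit increase in temperature (°C) is associated with a change of between -0.163 and -0.003 log₁₀ CFU in bacterial colony count, holding the other predictors fixed.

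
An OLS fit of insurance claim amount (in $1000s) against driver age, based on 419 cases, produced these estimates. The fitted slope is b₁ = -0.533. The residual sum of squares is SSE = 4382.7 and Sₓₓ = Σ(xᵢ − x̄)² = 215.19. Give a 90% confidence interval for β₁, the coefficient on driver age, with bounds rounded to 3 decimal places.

(-0.897, -0.169)

MSE = SSE/(n − 2) = 4382.7/417 = 10.5101.
SE(b₁) = √(MSE/Sₓₓ) = √(10.5101/215.19) = 0.221.
df = n − 2 = 417.
t* = t_{0.05, 417} = 1.648516.
Margin = t* × SE = 1.648516 × 0.221 = 0.36432.
CI: -0.533 ± 0.36432 → (-0.897, -0.169).
With 90% confidence, each one-unit increase in driver age is associated with a change of between -0.897 and -0.169 $1000s in insurance claim amount.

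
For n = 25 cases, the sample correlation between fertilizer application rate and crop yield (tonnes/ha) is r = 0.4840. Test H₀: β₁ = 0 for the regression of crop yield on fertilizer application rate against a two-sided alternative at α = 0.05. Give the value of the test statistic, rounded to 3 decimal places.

t = r·√(n − 2)/√(1 − r²) = 0.4840·√23/√0.765744 = 2.653.
df = n − 2 = 23.
Two-sided p ≈ 0.0142, which is < 0.05, so reject H₀.
There is evidence of a linear association between fertilizer application rate and crop yield.

t = 2.653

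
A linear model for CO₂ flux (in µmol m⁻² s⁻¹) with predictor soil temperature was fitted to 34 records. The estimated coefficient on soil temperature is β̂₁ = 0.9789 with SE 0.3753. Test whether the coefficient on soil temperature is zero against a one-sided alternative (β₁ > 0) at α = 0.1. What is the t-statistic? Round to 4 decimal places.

t = 2.6083

H₀: β₁ = 0 vs H₁: β₁ > 0.
t = (β̂₁ − β₁⁰)/SE = 0.9789 / 0.3753 = 2.6083.
df = n − 2 = 34 − 2 = 32.
One-sided p ≈ 0.0069, which is < 0.1, so reject H₀.
There is evidence that the true slope on soil temperature is positive.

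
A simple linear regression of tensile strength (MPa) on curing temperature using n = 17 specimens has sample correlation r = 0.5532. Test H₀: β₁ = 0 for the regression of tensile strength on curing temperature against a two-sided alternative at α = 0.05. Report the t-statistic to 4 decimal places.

t = r·√(n − 2)/√(1 − r²) = 0.5532·√15/√0.69397 = 2.5719.
df = n − 2 = 15.
Two-sided p ≈ 0.0213, which is < 0.05, so reject H₀.
There is evidence of a linear association between curing temperature and tensile strength.

t = 2.5719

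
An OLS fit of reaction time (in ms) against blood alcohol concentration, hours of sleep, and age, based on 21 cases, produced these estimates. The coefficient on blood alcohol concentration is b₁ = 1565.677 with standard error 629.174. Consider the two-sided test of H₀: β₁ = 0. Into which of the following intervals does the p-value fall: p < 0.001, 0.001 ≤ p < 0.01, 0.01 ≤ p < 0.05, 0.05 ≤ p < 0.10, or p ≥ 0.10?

t = 1565.677 / 629.174 = 2.488.
df = n − k − 1 = 21 − 3 − 1 = 17.
Two-sided p = 2·P(T_{17} > |t|) ≈ 0.0235.
So 0.01 ≤ p < 0.05.

0.01 ≤ p < 0.05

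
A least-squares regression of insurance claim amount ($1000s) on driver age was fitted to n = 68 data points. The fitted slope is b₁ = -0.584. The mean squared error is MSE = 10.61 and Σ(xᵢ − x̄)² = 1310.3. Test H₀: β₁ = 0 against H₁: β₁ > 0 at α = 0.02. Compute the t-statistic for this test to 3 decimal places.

t = -6.490

SE(b₁) = √(MSE/Sₓₓ) = √(10.61/1310.3) = 0.0899855.
t = -0.584 / 0.0899855 = -6.490.
df = n − 2 = 66.
One-sided p ≈ 1.0000, which is ≥ 0.02, so fail to reject H₀.
The data do not give significant evidence that the true slope on driver age is positive.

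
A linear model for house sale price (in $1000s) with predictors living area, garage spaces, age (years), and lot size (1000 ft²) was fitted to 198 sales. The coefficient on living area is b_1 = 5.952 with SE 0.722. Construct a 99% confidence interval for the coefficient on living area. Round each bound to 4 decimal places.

(4.0737, 7.8303)

df = n − k − 1 = 198 − 4 − 1 = 193.
t* = t_{0.005, 193} = 2.601543.
Margin = t* × SE = 2.601543 × 0.722 = 1.878314.
CI: 5.952 ± 1.878314 → (4.0737, 7.8303).
With 99% confidence, each one-unit increase in living area is associated with a change of between 4.0737 and 7.8303 $1000s in house sale price, holding the other predictors fixed.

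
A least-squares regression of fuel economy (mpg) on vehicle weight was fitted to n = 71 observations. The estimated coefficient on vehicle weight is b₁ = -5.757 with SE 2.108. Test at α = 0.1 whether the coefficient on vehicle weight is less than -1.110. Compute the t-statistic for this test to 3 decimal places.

t = -2.204

H₀: β₁ = -1.110 vs H₁: β₁ < -1.110.
t = (b₁ − β₁⁰)/SE = (-5.757 − (-1.110)) / 2.108 = -2.204.
df = n − 2 = 71 − 2 = 69.
One-sided p ≈ 0.0154, which is < 0.1, so reject H₀.
There is evidence that the true slope on vehicle weight is below -1.110 mpg per unit.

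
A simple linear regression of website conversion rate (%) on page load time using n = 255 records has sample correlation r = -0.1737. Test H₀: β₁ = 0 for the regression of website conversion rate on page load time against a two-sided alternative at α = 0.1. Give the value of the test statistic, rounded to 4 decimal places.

t = r·√(n − 2)/√(1 − r²) = -0.1737·√253/√0.969828 = -2.8055.
df = n − 2 = 253.
Two-sided p ≈ 0.0054, which is < 0.1, so reject H₀.
There is evidence of a linear association between page load time and website conversion rate.

t = -2.8055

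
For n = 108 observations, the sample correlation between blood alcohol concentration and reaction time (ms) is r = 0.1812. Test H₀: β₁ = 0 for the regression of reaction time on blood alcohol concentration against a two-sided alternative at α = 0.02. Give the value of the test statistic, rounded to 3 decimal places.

t = r·√(n − 2)/√(1 − r²) = 0.1812·√106/√0.967167 = 1.897.
df = n − 2 = 106.
Two-sided p ≈ 0.0606, which is ≥ 0.02, so fail to reject H₀.
The data do not give significant evidence of a linear association between blood alcohol concentration and reaction time.

t = 1.897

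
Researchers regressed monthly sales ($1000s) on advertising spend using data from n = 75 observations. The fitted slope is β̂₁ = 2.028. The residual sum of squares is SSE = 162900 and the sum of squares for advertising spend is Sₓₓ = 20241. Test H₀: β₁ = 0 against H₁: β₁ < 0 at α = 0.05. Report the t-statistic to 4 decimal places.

MSE = SSE/(n − 2) = 162900/73 = 2231.51.
SE(β̂₁) = √(MSE/Sₓₓ) = √(2231.51/20241) = 0.332034.
t = 2.028 / 0.332034 = 6.1078.
df = n − 2 = 73.
One-sided p ≈ 1.0000, which is ≥ 0.05, so fail to reject H₀.
The data do not give significant evidence that the true slope on advertising spend is negative.

t = 6.1078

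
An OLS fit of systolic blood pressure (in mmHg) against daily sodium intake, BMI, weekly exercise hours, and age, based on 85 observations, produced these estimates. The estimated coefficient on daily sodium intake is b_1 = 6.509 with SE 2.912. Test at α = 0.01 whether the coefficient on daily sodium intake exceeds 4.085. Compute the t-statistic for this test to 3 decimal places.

t = 0.832

H₀: β₁ = 4.085 vs H₁: β₁ > 4.085.
t = (b_1 − β₁⁰)/SE = (6.509 − 4.085) / 2.912 = 0.832.
df = n − k − 1 = 85 − 4 − 1 = 80.
One-sided p ≈ 0.2038, which is ≥ 0.01, so fail to reject H₀.
The data do not give significant evidence that the true slope on daily sodium intake exceeds 4.085 mmHg per unit, holding the other predictors fixed.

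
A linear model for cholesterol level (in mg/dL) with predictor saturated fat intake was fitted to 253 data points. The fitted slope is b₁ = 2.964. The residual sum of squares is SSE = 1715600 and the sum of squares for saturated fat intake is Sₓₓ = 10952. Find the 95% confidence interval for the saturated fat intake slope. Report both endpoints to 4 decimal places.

(1.4081, 4.5199)

MSE = SSE/(n − 2) = 1715600/251 = 6835.06.
SE(b₁) = √(MSE/Sₓₓ) = √(6835.06/10952) = 0.789995.
df = n − 2 = 251.
t* = t_{0.025, 251} = 1.96946.
Margin = t* × SE = 1.96946 × 0.789995 = 1.555864.
CI: 2.964 ± 1.555864 → (1.4081, 4.5199).
With 95% confidence, each one-unit increase in saturated fat intake is associated with a change of between 1.4081 and 4.5199 mg/dL in cholesterol level.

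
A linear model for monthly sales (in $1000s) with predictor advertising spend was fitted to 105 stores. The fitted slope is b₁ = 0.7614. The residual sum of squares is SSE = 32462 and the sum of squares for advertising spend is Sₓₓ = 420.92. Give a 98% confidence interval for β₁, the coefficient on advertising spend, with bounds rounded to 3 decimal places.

(-1.283, 2.806)

MSE = SSE/(n − 2) = 32462/103 = 315.165.
SE(b₁) = √(MSE/Sₓₓ) = √(315.165/420.92) = 0.865305.
df = n − 2 = 103.
t* = t_{0.01, 103} = 2.363098.
Margin = t* × SE = 2.363098 × 0.865305 = 2.04480.
CI: 0.7614 ± 2.04480 → (-1.283, 2.806).
With 98% confidence, each one-unit increase in advertising spend is associated with a change of between -1.283 and 2.806 $1000s in monthly sales.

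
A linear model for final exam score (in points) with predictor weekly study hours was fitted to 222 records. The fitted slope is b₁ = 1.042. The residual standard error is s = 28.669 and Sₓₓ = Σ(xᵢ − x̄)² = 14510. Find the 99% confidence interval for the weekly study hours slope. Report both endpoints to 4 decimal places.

(0.4236, 1.6604)

SE(b₁) = s/√Sₓₓ = 28.669/√14510 = 0.238001.
df = n − 2 = 220.
t* = t_{0.005, 220} = 2.598361.
Margin = t* × SE = 2.598361 × 0.238001 = 0.618413.
CI: 1.042 ± 0.618413 → (0.4236, 1.6604).
With 99% confidence, each one-unit increase in weekly study hours is associated with a change of between 0.4236 and 1.6604 points in final exam score.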